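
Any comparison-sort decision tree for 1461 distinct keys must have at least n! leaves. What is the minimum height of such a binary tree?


A binary decision tree of height h has at most 2^h leaves and needs at least n! of them, so h >= ceil(log2(n!)).
1461! is far too large to multiply out, so use Stirling's series:
  ln(n!) ~ n ln n - n + (1/2) ln(2 pi n) + 1/(12n)  (error below 1/(360 n^3), negligible here)
  ln(1461) = 7.2868764
  n ln n = 1461 * 7.2868764 = 10646.1264
  (1/2) ln(2 pi * 1461) = (1/2) ln(9179.7337) = 4.5624
  1/(12*1461) = 0.0001
  ln(1461!) ~ 10646.1264 - 1461 + 4.5624 + 0.0001 = 9189.6889
Convert to base 2: log2(1461!) = 9189.6889 / ln 2 = 9189.6889 / 0.69314718 = 13257.9186
ceil(13257.9186) = 13258


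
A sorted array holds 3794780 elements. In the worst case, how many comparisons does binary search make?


Halving sequence: 3794780 -> 1897390 -> 948695 -> 474347 -> 237173 -> 118586 -> 59293 -> 29646 -> 14823 -> 7411 -> 3705 -> 1852 -> 926 -> 463 -> 231 -> 115 -> 57 -> 28 -> 14 -> 7 -> 3 -> 1
Number of halvings = 21
Max comparisons = 21 + 1 = 22


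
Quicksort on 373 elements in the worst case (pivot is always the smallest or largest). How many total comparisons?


In the worst case, each partition step picks the worst pivot:
  Partition 1: 372 comparisons (n-1 elements to compare)
  Partition 2: 371 comparisons
  Partition 3: 370 comparisons
  Partition 4: 369 comparisons
  Partition 5: 368 comparisons
  ...
  Last partition: 0 comparisons
Total = (n-1) + (n-2) + ... + 1 + 0 = n*(n-1)/2
= 373*372/2 = 69378


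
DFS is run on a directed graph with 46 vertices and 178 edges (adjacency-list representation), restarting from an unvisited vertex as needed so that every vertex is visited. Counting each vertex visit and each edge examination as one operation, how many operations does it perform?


A full DFS traversal processes each vertex exactly once (push/pop on stack).
Each directed edge is examined once.
V = 46, E = 178
V + E = 224


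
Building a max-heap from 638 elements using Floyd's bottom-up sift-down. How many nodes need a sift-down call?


In a heap of 638 elements (0-indexed array):
  Last element index: 637
  Parent of last element: floor((637 - 1) / 2) = 318
  Internal nodes: indices 0 to 318
  Count = floor(638/2) = 319


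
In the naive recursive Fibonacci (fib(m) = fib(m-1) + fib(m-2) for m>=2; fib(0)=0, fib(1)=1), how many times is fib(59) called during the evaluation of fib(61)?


Let N(m) = number of times fib(m) is called while evaluating fib(61).
N(61) = 1 (the initial call).
N(60) = 1 (only fib(61) calls it).
For 1 <= m <= 59: fib(m) is called by fib(m+1) and fib(m+2), so
  N(m) = N(m+1) + N(m+2).
fib(0) is called only by fib(2), so N(0) = N(2).
Walk down from m=61:
  N(61)=1, N(60)=1, N(59)=2
N(59) = 2


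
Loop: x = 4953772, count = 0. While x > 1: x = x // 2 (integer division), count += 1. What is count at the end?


The variable x halves each step:
x = 4953772 -> 2476886 -> 1238443 -> 619221 -> 309610 -> 154805 -> 77402 -> 38701 -> 19350 -> 9675 -> 4837 -> 2418 -> 1209 -> 604 -> 302 -> 151 -> 75 -> 37 -> 18 -> 9 -> 4 -> 2 -> 1
Number of halvings = floor(log2(4953772)) = 22


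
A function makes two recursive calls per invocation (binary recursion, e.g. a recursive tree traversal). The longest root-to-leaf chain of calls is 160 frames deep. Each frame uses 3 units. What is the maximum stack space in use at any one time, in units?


Binary recursion: the two calls run one after the other, so only one root-to-leaf chain of frames is on the stack at a time.
Maximum depth (longest chain) = 160 frames
Each frame = 3 units
Max stack space = 160 * 3 = 480


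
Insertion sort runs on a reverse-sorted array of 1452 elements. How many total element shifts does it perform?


Sum of shifts = 1 + 2 + 3 + ... + 1451
= 1452 * 1451 / 2
= 2106852 / 2
= 1053426


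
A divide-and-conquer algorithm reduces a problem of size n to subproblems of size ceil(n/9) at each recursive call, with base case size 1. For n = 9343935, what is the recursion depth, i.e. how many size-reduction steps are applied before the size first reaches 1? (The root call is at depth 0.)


Each step divides the size by 9 (rounding up); after k steps the size is ceil(n/9^k), which equals 1 exactly when 9^k >= n.
So the depth is the smallest k with 9^k >= 9343935, i.e. ceil(log_9(9343935)).
9^7 = 4782969 < 9343935 <= 43046721 = 9^8
Recursion depth = 8


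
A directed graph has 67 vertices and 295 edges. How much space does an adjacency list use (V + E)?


Adjacency list: one list head per vertex + one entry per edge
Vertex heads: 67
Edge entries: 295
Total = 67 + 295 = 362


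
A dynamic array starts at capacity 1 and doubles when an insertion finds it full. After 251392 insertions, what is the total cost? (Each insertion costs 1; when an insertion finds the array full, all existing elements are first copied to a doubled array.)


Insertion cost: 251392 (one per element)
Resizes occur just before inserting elements 2, 3, 5, 9, ...
Elements copied at each resize: 1 + 2 + 4 + 8 + 16 + 32 + 64 + 128 + 256 + 512 + 1024 + 2048 + 4096 + 8192 + 16384 + 32768 + 65536 + 131072
Sum of copies = 262143 (geometric series: 2^k - 1)
Total = 251392 + 262143 = 513535


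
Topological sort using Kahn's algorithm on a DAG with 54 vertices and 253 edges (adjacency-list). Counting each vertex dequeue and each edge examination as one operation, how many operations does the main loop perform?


Kahn's algorithm:
  1. Compute in-degrees: O(V + E)
  2. Process queue: each vertex dequeued once (O(V))
     each edge examined once (O(E))
Total = V + E = 54 + 253 = 307


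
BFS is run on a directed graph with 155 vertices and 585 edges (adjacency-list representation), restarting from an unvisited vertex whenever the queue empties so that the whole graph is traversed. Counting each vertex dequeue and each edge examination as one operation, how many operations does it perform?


A full BFS traversal dequeues each vertex exactly once and examines each directed edge exactly once.
V = 155 (vertex processing cost)
E = 585 (edge examination cost)
Total operations proportional to V + E = 155 + 585 = 740


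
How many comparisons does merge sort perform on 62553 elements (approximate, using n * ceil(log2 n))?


Recursion depth: ceil(log2(62553)) = 16
Each recursion level merges n = 62553 elements
Total = 62553 * 16 = 1000848


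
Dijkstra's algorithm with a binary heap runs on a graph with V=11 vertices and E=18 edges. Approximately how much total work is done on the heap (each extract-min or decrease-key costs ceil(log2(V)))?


Dijkstra with a binary heap: each vertex is extracted once, each edge may relax once.
Each heap operation costs O(log V).
V + E = 11 + 18 = 29
ceil(log2(11)) = 4 (since 2^3 = 8 < 11 <= 16 = 2^4)
Total heap work = (V+E) * ceil(log2(V)) = 29 * 4 = 116


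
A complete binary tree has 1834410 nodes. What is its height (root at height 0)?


In a complete binary tree, level k holds nodes 2^k .. 2^(k+1)-1 (1-indexed).
Height = floor(log2(n)) = floor(log2(1834410)) = 20
Check: 2^20 = 1048576 <= 1834410 < 2097152 = 2^21


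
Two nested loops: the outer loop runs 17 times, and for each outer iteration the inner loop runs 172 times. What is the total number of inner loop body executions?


Outer loop: 17 iterations
Inner loop: 172 iterations per outer iteration
Total = 17 * 172 = 2924


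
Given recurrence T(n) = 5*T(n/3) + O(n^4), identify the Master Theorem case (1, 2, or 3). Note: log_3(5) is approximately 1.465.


Master Theorem parameters: a=5, b=3, c=4
log_b(a) = 1.465
Compare b^c with a: 3^4 = 81 > 5, so c > log_b(a).
Comparing c=4 vs log_b(a)=1.465:
4 > 1.465 => Case 3
Result: T(n) = O(n^4)
Master Theorem case = 3


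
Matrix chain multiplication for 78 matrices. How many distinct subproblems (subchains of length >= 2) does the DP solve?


Subproblems are indexed by (i, j) where i < j.
Number of such pairs = n*(n-1)/2
= 78 * 77 / 2
= 3003


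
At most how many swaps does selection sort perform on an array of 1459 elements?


Each of the 1458 passes places one element in its final position.
Pass 1: swap minimum into position 0
Pass 2: swap minimum of remaining into position 1
...
Pass 1458: last two elements, one swap
Maximum swaps = 1459 - 1 = 1458


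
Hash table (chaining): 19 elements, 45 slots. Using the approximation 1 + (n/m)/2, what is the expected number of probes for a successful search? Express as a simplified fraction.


Computing expected probes:
alpha = 19/45
= 1 + alpha/2
= 1 + 19/(2*45)
= (2*45 + 19) / (2*45)
= 109/90


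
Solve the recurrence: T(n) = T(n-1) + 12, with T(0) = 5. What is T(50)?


Unrolling the recurrence:
T(50) = T(49) + 12
       = T(48) + 12 + 12
       = T(47) + 12*3
       ...
       = T(0) + 12*50
       = 5 + 600 = 605


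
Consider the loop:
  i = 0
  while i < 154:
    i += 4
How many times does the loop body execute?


Starting at i = 0, each iteration adds 4.
Iterations until i >= 154:
  Iteration 1: i = 0 -> i = 4
  Iteration 2: i = 4 -> i = 8
  Iteration 3: i = 8 -> i = 12
  Iteration 4: i = 12 -> i = 16
  Iteration 5: i = 16 -> i = 20
  Iteration 6: i = 20 -> i = 24
  Iteration 7: i = 24 -> i = 28
  Iteration 8: i = 28 -> i = 32
  ... continuing ...
Total iterations = ceil(154/4) = 39


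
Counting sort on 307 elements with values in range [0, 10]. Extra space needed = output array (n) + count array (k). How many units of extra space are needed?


Output array size: 307 (to store sorted result)
Count array size: 11 (one slot per possible value, range 0 to 10)
Total extra space = 307 + 11 = 318


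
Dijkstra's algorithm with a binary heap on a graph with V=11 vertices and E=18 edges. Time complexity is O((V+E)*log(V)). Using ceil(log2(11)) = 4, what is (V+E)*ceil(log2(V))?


Dijkstra with a binary heap: each vertex is extracted once, each edge may relax once.
Each heap operation costs O(log V).
V + E = 11 + 18 = 29
ceil(log2(11)) = 4 (since 2^3 = 8 < 11 <= 16 = 2^4)
Total heap work = (V+E) * ceil(log2(V)) = 29 * 4 = 116


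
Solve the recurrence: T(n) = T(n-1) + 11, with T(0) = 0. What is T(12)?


Unrolling the recurrence:
T(12) = T(11) + 11
       = T(10) + 11 + 11
       = T(9) + 11*3
       ...
       = T(0) + 11*12
       = 0 + 132 = 132


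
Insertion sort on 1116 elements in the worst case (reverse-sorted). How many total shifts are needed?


In the worst case (reverse-sorted), each element shifts past all previous:
  Element 1: 1 shifts
  Element 2: 2 shifts
  Element 3: 3 shifts
  Element 4: 4 shifts
  Element 5: 5 shifts
  ...
  Element 1115: 1115 shifts
Total = 1 + 2 + ... + 1115
= 1116*(1116-1)/2 = 622170


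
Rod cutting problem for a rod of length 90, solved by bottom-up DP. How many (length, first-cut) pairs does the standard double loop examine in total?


For each subproblem length i = 1..90, the inner loop considers i possible first cuts.
Total = 1 + 2 + ... + 90
= 90*(90+1)/2
= 90*91/2 = 4095


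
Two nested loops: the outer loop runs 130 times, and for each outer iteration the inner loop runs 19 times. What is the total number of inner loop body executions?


Outer loop: 130 iterations
Inner loop: 19 iterations per outer iteration
Total = 130 * 19 = 2470


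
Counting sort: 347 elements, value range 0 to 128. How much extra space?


n = 347 (output array)
k = 129 (count array for 129 distinct values)
Extra space = 347 + 129 = 476


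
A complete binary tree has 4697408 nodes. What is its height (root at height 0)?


In a complete binary tree, level k holds nodes 2^k .. 2^(k+1)-1 (1-indexed).
Height = floor(log2(n)) = floor(log2(4697408)) = 22
Check: 2^22 = 4194304 <= 4697408 < 8388608 = 2^23


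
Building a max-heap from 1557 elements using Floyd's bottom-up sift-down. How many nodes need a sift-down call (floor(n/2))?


In a heap of 1557 elements (0-indexed array):
  Last element index: 1556
  Parent of last element: floor((1556 - 1) / 2) = 777
  Internal nodes: indices 0 to 777
  Count = floor(1557/2) = 778


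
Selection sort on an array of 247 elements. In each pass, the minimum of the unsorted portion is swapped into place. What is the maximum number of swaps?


Selection sort performs one swap per pass:
  Pass 1: find min in positions 0 to 246, swap with position 0
  Pass 2: find min in positions 1 to 246, swap with position 1
  Pass 3: find min in positions 2 to 246, swap with position 2
  Pass 4: find min in positions 3 to 246, swap with position 3
  Pass 5: find min in positions 4 to 246, swap with position 4
  ... (241 more passes)
Total passes (and swaps) = n - 1 = 247 - 1 = 246


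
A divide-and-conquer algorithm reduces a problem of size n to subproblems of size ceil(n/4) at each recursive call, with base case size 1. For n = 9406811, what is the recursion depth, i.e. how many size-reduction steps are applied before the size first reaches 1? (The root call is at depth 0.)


Each step divides the size by 4 (rounding up); after k steps the size is ceil(n/4^k), which equals 1 exactly when 4^k >= n.
So the depth is the smallest k with 4^k >= 9406811, i.e. ceil(log_4(9406811)).
4^11 = 4194304 < 9406811 <= 16777216 = 4^12
Recursion depth = 12


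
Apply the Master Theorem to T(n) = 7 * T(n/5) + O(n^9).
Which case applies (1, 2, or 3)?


The Master Theorem: T(n) = a*T(n/b) + O(n^c)
  a = 7, b = 5, c = 9
log_b(a) = log_5(7) ~ 1.209
Compare b^c with a: 5^9 = 1953125 > 7, so c > log_b(a).
Since c > log_b(a), Case 3 applies.
T(n) = O(n^9)
Master Theorem case = 3


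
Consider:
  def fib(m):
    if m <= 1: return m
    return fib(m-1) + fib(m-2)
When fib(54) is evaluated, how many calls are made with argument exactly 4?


Let N(m) = number of times fib(m) is called while evaluating fib(54).
N(54) = 1 (the initial call).
N(53) = 1 (only fib(54) calls it).
For 1 <= m <= 52: fib(m) is called by fib(m+1) and fib(m+2), so
  N(m) = N(m+1) + N(m+2).
fib(0) is called only by fib(2), so N(0) = N(2).
Walk down from m=54:
  N(54)=1, N(53)=1, N(52)=2, N(51)=3, N(50)=5, N(49)=8, N(48)=13, N(47)=21, N(46)=34, N(45)=55, N(44)=89, N(43)=144, N(42)=233, N(41)=377, N(40)=610, N(39)=987, N(38)=1597, N(37)=2584, N(36)=4181, N(35)=6765, N(34)=10946, N(33)=17711, N(32)=28657, N(31)=46368, N(30)=75025, N(29)=121393, N(28)=196418, N(27)=317811, N(26)=514229, N(25)=832040, N(24)=1346269, N(23)=2178309, N(22)=3524578, N(21)=5702887, N(20)=9227465, N(19)=14930352, N(18)=24157817, N(17)=39088169, N(16)=63245986, N(15)=102334155, N(14)=165580141, N(13)=267914296, N(12)=433494437, N(11)=701408733, N(10)=1134903170, N(9)=1836311903, N(8)=2971215073, N(7)=4807526976, N(6)=7778742049, N(5)=12586269025, N(4)=20365011074
N(4) = 20365011074


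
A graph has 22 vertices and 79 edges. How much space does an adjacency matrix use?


Adjacency matrix: V x V grid of entries
Space = V^2 = 22^2 = 22 * 22 = 484


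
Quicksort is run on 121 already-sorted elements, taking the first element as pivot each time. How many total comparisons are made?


Sum of comparisons per partition:
120 + 119 + ... + 1 + 0
= 121 * (121 - 1) / 2
= 121 * 120 / 2
= 7260


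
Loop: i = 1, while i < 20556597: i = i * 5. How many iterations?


i multiplies by 5 each step:
i = 1 -> 5 -> 25 -> 125 -> 625 -> 3125 -> 15625 -> 78125 -> 390625 -> 1953125 -> 9765625 -> 48828125 (stop)
Iterations = ceil(log_5(20556597)) = 11


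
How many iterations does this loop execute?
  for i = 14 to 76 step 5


The loop variable i takes values starting at 14 and increments by 5 each iteration.
Sequence: i = 14, 19, 24, 29, 34, 39, 44, 49, 54, ...
The upper bound 76 is inclusive, so the count is floor((last - first) / step) + 1:
floor((76 - 14) / 5) + 1 = floor(62/5) + 1 = 12 + 1 = 13


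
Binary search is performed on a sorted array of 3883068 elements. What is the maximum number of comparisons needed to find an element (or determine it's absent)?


Binary search halves the search space each comparison:
  Step 1: search space = 3883068 -> 1941534
  Step 2: search space = 1941534 -> 970767
  Step 3: search space = 970767 -> 485383
  Step 4: search space = 485383 -> 242691
  Step 5: search space = 242691 -> 121345
  Step 6: search space = 121345 -> 60672
  Step 7: search space = 60672 -> 30336
  Step 8: search space = 30336 -> 15168
  Step 9: search space = 15168 -> 7584
  Step 10: search space = 7584 -> 3792
  Step 11: search space = 3792 -> 1896
  Step 12: search space = 1896 -> 948
  Step 13: search space = 948 -> 474
  Step 14: search space = 474 -> 237
  Step 15: search space = 237 -> 118
  Step 16: search space = 118 -> 59
  Step 17: search space = 59 -> 29
  Step 18: search space = 29 -> 14
  Step 19: search space = 14 -> 7
  Step 20: search space = 7 -> 3
  Step 21: search space = 3 -> 1
  Step 22: search space = 1 (final check)
Maximum comparisons = floor(log2(3883068)) + 1 = 21 + 1 = 22


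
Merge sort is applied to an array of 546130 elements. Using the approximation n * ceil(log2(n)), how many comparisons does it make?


Merge sort divides the array into halves recursively.
Number of levels = ceil(log2(546130)) = 20
At each level, approximately n = 546130 comparisons are needed for merging.
Total comparisons ~ n * ceil(log2(n)) = 546130 * 20 = 10922600


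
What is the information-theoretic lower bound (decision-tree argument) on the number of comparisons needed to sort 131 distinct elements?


A binary decision tree of height h has at most 2^h leaves and needs at least n! of them, so h >= ceil(log2(n!)).
131! is far too large to multiply out, so use Stirling's series:
  ln(n!) ~ n ln n - n + (1/2) ln(2 pi n) + 1/(12n)  (error below 1/(360 n^3), negligible here)
  ln(131) = 4.8751973
  n ln n = 131 * 4.8751973 = 638.6508
  (1/2) ln(2 pi * 131) = (1/2) ln(823.0973) = 3.3565
  1/(12*131) = 0.0006
  ln(131!) ~ 638.6508 - 131 + 3.3565 + 0.0006 = 511.0079
Convert to base 2: log2(131!) = 511.0079 / ln 2 = 511.0079 / 0.69314718 = 737.2286
ceil(737.2286) = 738


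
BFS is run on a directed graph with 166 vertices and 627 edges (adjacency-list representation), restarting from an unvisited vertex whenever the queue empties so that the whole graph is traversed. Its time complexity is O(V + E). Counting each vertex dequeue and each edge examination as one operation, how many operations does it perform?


A full BFS traversal dequeues each vertex exactly once and examines each directed edge exactly once.
V = 166 (vertex processing cost)
E = 627 (edge examination cost)
Total operations proportional to V + E = 166 + 627 = 793


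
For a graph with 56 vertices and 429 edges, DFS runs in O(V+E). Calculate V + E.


A full DFS traversal visits each vertex once and examines each edge once.
V = 56
E = 429
Sum = 56 + 429 = 485


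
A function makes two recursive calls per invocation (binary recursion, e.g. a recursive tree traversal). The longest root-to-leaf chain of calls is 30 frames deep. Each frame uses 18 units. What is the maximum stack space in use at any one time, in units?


Binary recursion: the two calls run one after the other, so only one root-to-leaf chain of frames is on the stack at a time.
Maximum depth (longest chain) = 30 frames
Each frame = 18 units
Max stack space = 30 * 18 = 540


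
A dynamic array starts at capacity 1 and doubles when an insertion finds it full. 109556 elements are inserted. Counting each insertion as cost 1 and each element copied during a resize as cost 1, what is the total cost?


n = 109556
Insertion costs: 109556
Resizes copy 1, 2, 4, ... up to the largest power of 2 that is <= n-1 = 109555, i.e. 65536.
Copy costs = 1 + 2 + 4 + 8 + 16 + 32 + 64 + 128 + 256 + 512 + 1024 + 2048 + 4096 + 8192 + 16384 + 32768 + 65536 = 131071
Total = 109556 + 131071 = 240627


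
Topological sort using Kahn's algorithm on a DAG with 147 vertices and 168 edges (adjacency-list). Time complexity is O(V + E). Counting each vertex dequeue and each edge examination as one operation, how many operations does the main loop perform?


Kahn's algorithm:
  1. Compute in-degrees: O(V + E)
  2. Process queue: each vertex dequeued once (O(V))
     each edge examined once (O(E))
Total = V + E = 147 + 168 = 315


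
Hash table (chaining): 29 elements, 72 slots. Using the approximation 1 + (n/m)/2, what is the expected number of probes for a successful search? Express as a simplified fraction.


Computing expected probes:
alpha = 29/72
= 1 + alpha/2
= 1 + 29/(2*72)
= (2*72 + 29) / (2*72)
= 173/144


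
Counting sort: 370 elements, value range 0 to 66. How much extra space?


n = 370 (output array)
k = 67 (count array for 67 distinct values)
Extra space = 370 + 67 = 437


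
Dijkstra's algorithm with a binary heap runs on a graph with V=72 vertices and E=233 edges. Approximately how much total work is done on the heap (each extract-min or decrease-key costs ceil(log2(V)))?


Dijkstra with a binary heap: each vertex is extracted once, each edge may relax once.
Each heap operation costs O(log V).
V + E = 72 + 233 = 305
ceil(log2(72)) = 7 (since 2^6 = 64 < 72 <= 128 = 2^7)
Total heap work = (V+E) * ceil(log2(V)) = 305 * 7 = 2135


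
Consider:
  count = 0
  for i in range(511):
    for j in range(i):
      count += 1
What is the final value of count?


For each i, the inner loop runs i times:
  i=0: inner runs 0 times
  i=1: inner runs 1 time
  i=2: inner runs 2 times
  i=3: inner runs 3 times
  i=4: inner runs 4 times
  i=5: inner runs 5 times
  i=6: inner runs 6 times
  i=7: inner runs 7 times
  ...
Total = 0 + 1 + 2 + ... + 510 = 511*(511-1)/2 = 130305


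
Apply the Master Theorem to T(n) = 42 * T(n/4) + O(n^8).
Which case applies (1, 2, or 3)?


The Master Theorem: T(n) = a*T(n/b) + O(n^c)
  a = 42, b = 4, c = 8
log_b(a) = log_4(42) ~ 2.696
Compare b^c with a: 4^8 = 65536 > 42, so c > log_b(a).
Since c > log_b(a), Case 3 applies.
T(n) = O(n^8)
Master Theorem case = 3


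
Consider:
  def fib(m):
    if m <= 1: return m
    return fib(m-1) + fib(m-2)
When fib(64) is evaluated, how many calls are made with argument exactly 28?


Let N(m) = number of times fib(m) is called while evaluating fib(64).
N(64) = 1 (the initial call).
N(63) = 1 (only fib(64) calls it).
For 1 <= m <= 62: fib(m) is called by fib(m+1) and fib(m+2), so
  N(m) = N(m+1) + N(m+2).
fib(0) is called only by fib(2), so N(0) = N(2).
Walk down from m=64:
  N(64)=1, N(63)=1, N(62)=2, N(61)=3, N(60)=5, N(59)=8, N(58)=13, N(57)=21, N(56)=34, N(55)=55, N(54)=89, N(53)=144, N(52)=233, N(51)=377, N(50)=610, N(49)=987, N(48)=1597, N(47)=2584, N(46)=4181, N(45)=6765, N(44)=10946, N(43)=17711, N(42)=28657, N(41)=46368, N(40)=75025, N(39)=121393, N(38)=196418, N(37)=317811, N(36)=514229, N(35)=832040, N(34)=1346269, N(33)=2178309, N(32)=3524578, N(31)=5702887, N(30)=9227465, N(29)=14930352, N(28)=24157817
N(28) = 24157817


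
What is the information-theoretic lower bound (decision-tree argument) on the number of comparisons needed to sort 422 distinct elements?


A binary decision tree of height h has at most 2^h leaves and needs at least n! of them, so h >= ceil(log2(n!)).
422! is far too large to multiply out, so use Stirling's series:
  ln(n!) ~ n ln n - n + (1/2) ln(2 pi n) + 1/(12n)  (error below 1/(360 n^3), negligible here)
  ln(422) = 6.0450053
  n ln n = 422 * 6.0450053 = 2550.9922
  (1/2) ln(2 pi * 422) = (1/2) ln(2651.5042) = 3.9414
  1/(12*422) = 0.0002
  ln(422!) ~ 2550.9922 - 422 + 3.9414 + 0.0002 = 2132.9338
Convert to base 2: log2(422!) = 2132.9338 / ln 2 = 2132.9338 / 0.69314718 = 3077.1730
ceil(3077.1730) = 3078


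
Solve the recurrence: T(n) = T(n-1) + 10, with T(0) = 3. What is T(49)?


Unrolling the recurrence:
T(49) = T(48) + 10
       = T(47) + 10 + 10
       = T(46) + 10*3
       ...
       = T(0) + 10*49
       = 3 + 490 = 493


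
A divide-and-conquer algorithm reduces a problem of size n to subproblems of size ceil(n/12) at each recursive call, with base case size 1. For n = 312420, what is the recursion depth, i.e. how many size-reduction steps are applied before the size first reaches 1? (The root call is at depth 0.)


Each step divides the size by 12 (rounding up); after k steps the size is ceil(n/12^k), which equals 1 exactly when 12^k >= n.
So the depth is the smallest k with 12^k >= 312420, i.e. ceil(log_12(312420)).
12^5 = 248832 < 312420 <= 2985984 = 12^6
Recursion depth = 6


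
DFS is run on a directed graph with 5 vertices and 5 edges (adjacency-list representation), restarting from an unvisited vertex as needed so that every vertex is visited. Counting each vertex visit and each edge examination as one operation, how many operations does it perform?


A full DFS traversal processes each vertex exactly once (push/pop on stack).
Each directed edge is examined once.
V = 5, E = 5
V + E = 10


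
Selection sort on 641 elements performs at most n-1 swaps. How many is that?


Each of the 640 passes places one element in its final position.
Pass 1: swap minimum into position 0
Pass 2: swap minimum of remaining into position 1
...
Pass 640: last two elements, one swap
Maximum swaps = 641 - 1 = 640


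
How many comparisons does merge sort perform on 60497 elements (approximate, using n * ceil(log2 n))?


Recursion depth: ceil(log2(60497)) = 16
Each recursion level merges n = 60497 elements
Total = 60497 * 16 = 967952


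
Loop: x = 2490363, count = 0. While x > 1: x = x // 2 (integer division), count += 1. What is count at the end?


The variable x halves each step:
x = 2490363 -> 1245181 -> 622590 -> 311295 -> 155647 -> 77823 -> 38911 -> 19455 -> 9727 -> 4863 -> 2431 -> 1215 -> 607 -> 303 -> 151 -> 75 -> 37 -> 18 -> 9 -> 4 -> 2 -> 1
Number of halvings = floor(log2(2490363)) = 21


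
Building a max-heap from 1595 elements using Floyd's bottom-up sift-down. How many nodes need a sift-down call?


In a heap of 1595 elements (0-indexed array):
  Last element index: 1594
  Parent of last element: floor((1594 - 1) / 2) = 796
  Internal nodes: indices 0 to 796
  Count = floor(1595/2) = 797


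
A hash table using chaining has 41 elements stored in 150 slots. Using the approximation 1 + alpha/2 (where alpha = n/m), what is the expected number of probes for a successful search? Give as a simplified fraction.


Load factor alpha = n/m = 41/150
Expected probes = 1 + alpha/2 = 1 + 41/(2*150)
= 1 + 41/300
= 300/300 + 41/300
= 341/300


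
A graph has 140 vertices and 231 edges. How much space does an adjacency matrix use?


Adjacency matrix: V x V grid of entries
Space = V^2 = 140^2 = 140 * 140 = 19600


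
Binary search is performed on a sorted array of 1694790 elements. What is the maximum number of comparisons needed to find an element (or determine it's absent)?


Binary search halves the search space each comparison:
  Step 1: search space = 1694790 -> 847395
  Step 2: search space = 847395 -> 423697
  Step 3: search space = 423697 -> 211848
  Step 4: search space = 211848 -> 105924
  Step 5: search space = 105924 -> 52962
  Step 6: search space = 52962 -> 26481
  Step 7: search space = 26481 -> 13240
  Step 8: search space = 13240 -> 6620
  Step 9: search space = 6620 -> 3310
  Step 10: search space = 3310 -> 1655
  Step 11: search space = 1655 -> 827
  Step 12: search space = 827 -> 413
  Step 13: search space = 413 -> 206
  Step 14: search space = 206 -> 103
  Step 15: search space = 103 -> 51
  Step 16: search space = 51 -> 25
  Step 17: search space = 25 -> 12
  Step 18: search space = 12 -> 6
  Step 19: search space = 6 -> 3
  Step 20: search space = 3 -> 1
  Step 21: search space = 1 (final check)
Maximum comparisons = floor(log2(1694790)) + 1 = 20 + 1 = 21


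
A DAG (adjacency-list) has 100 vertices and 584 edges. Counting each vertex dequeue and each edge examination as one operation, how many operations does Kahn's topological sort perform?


V = 100 (vertex processing)
E = 584 (edge processing)
V + E = 100 + 584 = 684


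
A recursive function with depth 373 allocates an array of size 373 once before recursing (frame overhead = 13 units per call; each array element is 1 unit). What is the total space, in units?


Array allocation: 373 units (allocated once)
Stack frames: 373 deep * 13 per frame = 4849 units
Total = 373 + 4849 = 5222


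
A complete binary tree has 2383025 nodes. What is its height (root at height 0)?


In a complete binary tree, level k holds nodes 2^k .. 2^(k+1)-1 (1-indexed).
Height = floor(log2(n)) = floor(log2(2383025)) = 21
Check: 2^21 = 2097152 <= 2383025 < 4194304 = 2^22


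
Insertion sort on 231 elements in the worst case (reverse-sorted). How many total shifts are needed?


In the worst case (reverse-sorted), each element shifts past all previous:
  Element 1: 1 shifts
  Element 2: 2 shifts
  Element 3: 3 shifts
  Element 4: 4 shifts
  Element 5: 5 shifts
  ...
  Element 230: 230 shifts
Total = 1 + 2 + ... + 230
= 231*(231-1)/2 = 26565


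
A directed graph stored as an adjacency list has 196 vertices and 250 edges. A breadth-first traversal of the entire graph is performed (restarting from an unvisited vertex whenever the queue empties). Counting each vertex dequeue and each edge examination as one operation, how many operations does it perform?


A full BFS traversal dequeues each vertex once and examines each edge once.
Vertex visits: 196
Edge visits: 250
V + E = 196 + 250 = 446


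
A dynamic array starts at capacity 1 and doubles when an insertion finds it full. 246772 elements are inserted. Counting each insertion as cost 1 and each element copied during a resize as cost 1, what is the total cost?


n = 246772
Insertion costs: 246772
Resizes copy 1, 2, 4, ... up to the largest power of 2 that is <= n-1 = 246771, i.e. 131072.
Copy costs = 1 + 2 + 4 + 8 + 16 + 32 + 64 + 128 + 256 + 512 + 1024 + 2048 + 4096 + 8192 + 16384 + 32768 + 65536 + 131072 = 262143
Total = 246772 + 262143 = 508915


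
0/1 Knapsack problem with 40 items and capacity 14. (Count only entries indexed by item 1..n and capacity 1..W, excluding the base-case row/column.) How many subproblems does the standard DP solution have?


The DP table is indexed by (item, capacity).
Rows: 40 items
Columns: 14 capacity values (1 to W)
Total subproblems = 40 * 14 = 560


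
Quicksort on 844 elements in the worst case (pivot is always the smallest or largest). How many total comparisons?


In the worst case, each partition step picks the worst pivot:
  Partition 1: 843 comparisons (n-1 elements to compare)
  Partition 2: 842 comparisons
  Partition 3: 841 comparisons
  Partition 4: 840 comparisons
  Partition 5: 839 comparisons
  ...
  Last partition: 0 comparisons
Total = (n-1) + (n-2) + ... + 1 + 0 = n*(n-1)/2
= 844*843/2 = 355746


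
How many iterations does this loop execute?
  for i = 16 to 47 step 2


The loop variable i takes values starting at 16 and increments by 2 each iteration.
Sequence: i = 16, 18, 20, 22, 24, 26, 28, 30, 32, ...
The upper bound 47 is inclusive, so the count is floor((last - first) / step) + 1:
floor((47 - 16) / 2) + 1 = floor(31/2) + 1 = 15 + 1 = 16


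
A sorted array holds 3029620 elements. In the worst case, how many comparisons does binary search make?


Halving sequence: 3029620 -> 1514810 -> 757405 -> 378702 -> 189351 -> 94675 -> 47337 -> 23668 -> 11834 -> 5917 -> 2958 -> 1479 -> 739 -> 369 -> 184 -> 92 -> 46 -> 23 -> 11 -> 5 -> 2 -> 1
Number of halvings = 21
Max comparisons = 21 + 1 = 22


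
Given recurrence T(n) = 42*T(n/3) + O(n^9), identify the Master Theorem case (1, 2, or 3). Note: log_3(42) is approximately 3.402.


Master Theorem parameters: a=42, b=3, c=9
log_b(a) = 3.402
Compare b^c with a: 3^9 = 19683 > 42, so c > log_b(a).
Comparing c=9 vs log_b(a)=3.402:
9 > 3.402 => Case 3
Result: T(n) = O(n^9)
Master Theorem case = 3


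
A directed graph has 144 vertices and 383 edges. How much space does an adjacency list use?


Adjacency list: one list head per vertex + one entry per edge
Vertex heads: 144
Edge entries: 383
Total = 144 + 383 = 527


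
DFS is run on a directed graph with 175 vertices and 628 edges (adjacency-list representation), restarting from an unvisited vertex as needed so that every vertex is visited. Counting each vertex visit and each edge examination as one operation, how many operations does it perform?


A full DFS traversal processes each vertex exactly once (push/pop on stack).
Each directed edge is examined once.
V = 175, E = 628
V + E = 803


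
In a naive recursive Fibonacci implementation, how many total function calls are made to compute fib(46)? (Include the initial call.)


Let C(m) = total calls to evaluate fib(m). Then C(0)=C(1)=1, and
C(m) = 1 + C(m-1) + C(m-2) for m >= 2.
Build the table (each entry = 1 + previous two):
  C(0) = 1
  C(1) = 1
  C(2) = 1 + 1 + 1 = 3
  C(3) = 1 + 3 + 1 = 5
  C(4) = 1 + 5 + 3 = 9
  C(5) = 1 + 9 + 5 = 15
  C(6) = 1 + 15 + 9 = 25
  C(7) = 1 + 25 + 15 = 41
  C(8) = 1 + 41 + 25 = 67
  C(9) = 1 + 67 + 41 = 109
  C(10) = 1 + 109 + 67 = 177
  C(11) = 1 + 177 + 109 = 287
  C(12) = 1 + 287 + 177 = 465
  C(13) = 1 + 465 + 287 = 753
  C(14) = 1 + 753 + 465 = 1219
  C(15) = 1 + 1219 + 753 = 1973
  C(16) = 1 + 1973 + 1219 = 3193
  C(17) = 1 + 3193 + 1973 = 5167
  C(18) = 1 + 5167 + 3193 = 8361
  C(19) = 1 + 8361 + 5167 = 13529
  C(20) = 1 + 13529 + 8361 = 21891
  C(21) = 1 + 21891 + 13529 = 35421
  C(22) = 1 + 35421 + 21891 = 57313
  C(23) = 1 + 57313 + 35421 = 92735
  C(24) = 1 + 92735 + 57313 = 150049
  C(25) = 1 + 150049 + 92735 = 242785
  C(26) = 1 + 242785 + 150049 = 392835
  C(27) = 1 + 392835 + 242785 = 635621
  C(28) = 1 + 635621 + 392835 = 1028457
  C(29) = 1 + 1028457 + 635621 = 1664079
  C(30) = 1 + 1664079 + 1028457 = 2692537
  C(31) = 1 + 2692537 + 1664079 = 4356617
  C(32) = 1 + 4356617 + 2692537 = 7049155
  C(33) = 1 + 7049155 + 4356617 = 11405773
  C(34) = 1 + 11405773 + 7049155 = 18454929
  C(35) = 1 + 18454929 + 11405773 = 29860703
  C(36) = 1 + 29860703 + 18454929 = 48315633
  C(37) = 1 + 48315633 + 29860703 = 78176337
  C(38) = 1 + 78176337 + 48315633 = 126491971
  C(39) = 1 + 126491971 + 78176337 = 204668309
  C(40) = 1 + 204668309 + 126491971 = 331160281
  C(41) = 1 + 331160281 + 204668309 = 535828591
  C(42) = 1 + 535828591 + 331160281 = 866988873
  C(43) = 1 + 866988873 + 535828591 = 1402817465
  C(44) = 1 + 1402817465 + 866988873 = 2269806339
  C(45) = 1 + 2269806339 + 1402817465 = 3672623805
  C(46) = 1 + 3672623805 + 2269806339 = 5942430145
Total calls for fib(46) = 5942430145


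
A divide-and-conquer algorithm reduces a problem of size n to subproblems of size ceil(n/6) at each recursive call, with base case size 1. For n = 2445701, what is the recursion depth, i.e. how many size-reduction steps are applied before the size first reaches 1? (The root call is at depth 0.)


Each step divides the size by 6 (rounding up); after k steps the size is ceil(n/6^k), which equals 1 exactly when 6^k >= n.
So the depth is the smallest k with 6^k >= 2445701, i.e. ceil(log_6(2445701)).
6^8 = 1679616 < 2445701 <= 10077696 = 6^9
Recursion depth = 9


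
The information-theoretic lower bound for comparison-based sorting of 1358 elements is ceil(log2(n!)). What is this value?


A binary decision tree of height h has at most 2^h leaves and needs at least n! of them, so h >= ceil(log2(n!)).
1358! is far too large to multiply out, so use Stirling's series:
  ln(n!) ~ n ln n - n + (1/2) ln(2 pi n) + 1/(12n)  (error below 1/(360 n^3), negligible here)
  ln(1358) = 7.2137683
  n ln n = 1358 * 7.2137683 = 9796.2974
  (1/2) ln(2 pi * 1358) = (1/2) ln(8532.5656) = 4.5258
  1/(12*1358) = 0.0001
  ln(1358!) ~ 9796.2974 - 1358 + 4.5258 + 0.0001 = 8442.8233
Convert to base 2: log2(1358!) = 8442.8233 / ln 2 = 8442.8233 / 0.69314718 = 12180.4193
ceil(12180.4193) = 12181


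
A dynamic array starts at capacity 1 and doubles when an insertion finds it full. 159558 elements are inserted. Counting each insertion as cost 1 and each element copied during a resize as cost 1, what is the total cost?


n = 159558
Insertion costs: 159558
Resizes copy 1, 2, 4, ... up to the largest power of 2 that is <= n-1 = 159557, i.e. 131072.
Copy costs = 1 + 2 + 4 + 8 + 16 + 32 + 64 + 128 + 256 + 512 + 1024 + 2048 + 4096 + 8192 + 16384 + 32768 + 65536 + 131072 = 262143
Total = 159558 + 262143 = 421701


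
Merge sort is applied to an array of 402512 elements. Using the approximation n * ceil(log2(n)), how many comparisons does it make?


Merge sort divides the array into halves recursively.
Number of levels = ceil(log2(402512)) = 19
At each level, approximately n = 402512 comparisons are needed for merging.
Total comparisons ~ n * ceil(log2(n)) = 402512 * 19 = 7647728


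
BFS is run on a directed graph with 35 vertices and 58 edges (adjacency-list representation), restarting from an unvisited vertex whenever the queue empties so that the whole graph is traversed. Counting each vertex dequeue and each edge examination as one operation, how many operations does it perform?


A full BFS traversal dequeues each vertex exactly once and examines each directed edge exactly once.
V = 35 (vertex processing cost)
E = 58 (edge examination cost)
Total operations proportional to V + E = 35 + 58 = 93


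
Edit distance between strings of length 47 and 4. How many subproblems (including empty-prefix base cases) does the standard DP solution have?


The table includes base cases (empty prefixes).
Rows: (m+1) = 48
Columns: (n+1) = 5
Total = 48 * 5 = 240


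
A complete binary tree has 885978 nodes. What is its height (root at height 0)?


In a complete binary tree, level k holds nodes 2^k .. 2^(k+1)-1 (1-indexed).
Height = floor(log2(n)) = floor(log2(885978)) = 19
Check: 2^19 = 524288 <= 885978 < 1048576 = 2^20


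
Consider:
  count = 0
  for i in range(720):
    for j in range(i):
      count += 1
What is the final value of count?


For each i, the inner loop runs i times:
  i=0: inner runs 0 times
  i=1: inner runs 1 time
  i=2: inner runs 2 times
  i=3: inner runs 3 times
  i=4: inner runs 4 times
  i=5: inner runs 5 times
  i=6: inner runs 6 times
  i=7: inner runs 7 times
  ...
Total = 0 + 1 + 2 + ... + 719 = 720*(720-1)/2 = 258840


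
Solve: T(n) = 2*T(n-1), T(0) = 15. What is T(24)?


Unrolling:
T(24) = 2*T(23) = 2^2*T(22) = ... = 2^24*T(0)
= 2^24 * 15
= 16777216 * 15 = 251658240


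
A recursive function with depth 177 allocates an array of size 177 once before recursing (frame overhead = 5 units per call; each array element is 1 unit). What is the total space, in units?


Array allocation: 177 units (allocated once)
Stack frames: 177 deep * 5 per frame = 885 units
Total = 177 + 885 = 1062


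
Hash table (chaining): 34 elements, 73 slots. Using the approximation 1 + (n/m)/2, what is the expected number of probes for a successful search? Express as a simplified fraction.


Computing expected probes:
alpha = 34/73
= 1 + alpha/2
= 1 + 34/(2*73)
= (2*73 + 34) / (2*73)
= 180/146 = 90/73


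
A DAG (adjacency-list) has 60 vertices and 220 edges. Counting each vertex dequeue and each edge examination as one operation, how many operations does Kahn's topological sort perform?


V = 60 (vertex processing)
E = 220 (edge processing)
V + E = 60 + 220 = 280


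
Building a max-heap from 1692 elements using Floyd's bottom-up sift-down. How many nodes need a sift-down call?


In a heap of 1692 elements (0-indexed array):
  Last element index: 1691
  Parent of last element: floor((1691 - 1) / 2) = 845
  Internal nodes: indices 0 to 845
  Count = floor(1692/2) = 846


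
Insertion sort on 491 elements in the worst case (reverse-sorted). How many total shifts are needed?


In the worst case (reverse-sorted), each element shifts past all previous:
  Element 1: 1 shifts
  Element 2: 2 shifts
  Element 3: 3 shifts
  Element 4: 4 shifts
  Element 5: 5 shifts
  ...
  Element 490: 490 shifts
Total = 1 + 2 + ... + 490
= 491*(491-1)/2 = 120295


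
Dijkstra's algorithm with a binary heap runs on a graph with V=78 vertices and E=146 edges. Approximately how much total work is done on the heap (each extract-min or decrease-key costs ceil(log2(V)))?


Dijkstra with a binary heap: each vertex is extracted once, each edge may relax once.
Each heap operation costs O(log V).
V + E = 78 + 146 = 224
ceil(log2(78)) = 7 (since 2^6 = 64 < 78 <= 128 = 2^7)
Total heap work = (V+E) * ceil(log2(V)) = 224 * 7 = 1568
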